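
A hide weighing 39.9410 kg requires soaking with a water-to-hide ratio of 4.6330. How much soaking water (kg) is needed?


Formula: Water = hide_weight * ratio
Substituting: Water = 39.9410 * 4.6330
Result: 185.0467 kg


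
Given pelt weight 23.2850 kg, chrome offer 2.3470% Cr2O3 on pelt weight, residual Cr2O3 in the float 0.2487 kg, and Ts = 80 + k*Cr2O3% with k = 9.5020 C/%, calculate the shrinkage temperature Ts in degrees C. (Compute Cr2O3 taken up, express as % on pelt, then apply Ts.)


Offered = pelt * offer_pct / 100 = 23.2850 * 2.3470 / 100 = 0.5465 kg
Uptake = offered - residual = 0.5465 - 0.2487 = 0.2978 kg
Cr2O3% on pelt = uptake / pelt * 100 = 0.2978 / 23.2850 * 100 = 1.2789 %
Ts = 80 + k * Cr2O3% = 80 + 9.5020 * 1.2789 = 92.1524 C


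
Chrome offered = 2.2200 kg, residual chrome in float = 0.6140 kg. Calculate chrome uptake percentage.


Formula: Uptake = (offered - residual) / offered * 100
Substituting: Uptake = (2.2200 - 0.6140) / 2.2200 * 100
Result: 72.3423 %


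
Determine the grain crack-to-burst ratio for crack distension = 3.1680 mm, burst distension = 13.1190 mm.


Formula: Ratio = crack / burst
Substituting: Ratio = 3.1680 / 13.1190
Result: 0.2415


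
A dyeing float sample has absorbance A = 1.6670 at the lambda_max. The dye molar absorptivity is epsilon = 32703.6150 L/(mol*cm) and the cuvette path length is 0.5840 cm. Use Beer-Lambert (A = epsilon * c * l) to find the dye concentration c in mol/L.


Formula: c = A / (epsilon * l)
Substituting: c = 1.6670 / (32703.6150 * 0.5840)
Result: 8.7282e-05 mol/L


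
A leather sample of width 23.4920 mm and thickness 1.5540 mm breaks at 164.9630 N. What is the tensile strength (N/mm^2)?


Formula: TS = force / (width * thickness)
Substituting: TS = 164.9630 / (23.4920 * 1.5540)
Result: 4.5187 N/mm^2


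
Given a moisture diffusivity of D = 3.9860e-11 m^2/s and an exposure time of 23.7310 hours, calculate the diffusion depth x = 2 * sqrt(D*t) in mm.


t = 23.7310 hr * 3600 = 85431.6000 s
D * t = 3.9860e-11 * 85431.6000 = 3.4053e-06
x = 2 * sqrt(D*t) = 2 * sqrt(3.4053e-06) = 0.00369069 m = 3.6907 mm


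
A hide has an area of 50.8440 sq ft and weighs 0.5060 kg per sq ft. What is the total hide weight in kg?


Formula: Weight = area * weight_per_sqft
Substituting: Weight = 50.8440 * 0.5060
Result: 25.7271 kg


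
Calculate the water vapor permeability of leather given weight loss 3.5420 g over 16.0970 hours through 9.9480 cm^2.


Formula: WVP = loss / (area * time)
Substituting: WVP = 3.5420 / (9.9480 * 16.0970)
Result: 0.0221191 g/(cm^2*hr)


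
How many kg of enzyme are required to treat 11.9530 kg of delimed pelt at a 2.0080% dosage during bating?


Formula: Enzyme = substrate * pct / 100
Substituting: Enzyme = 11.9530 * 2.0080 / 100
Result: 0.2400 kg


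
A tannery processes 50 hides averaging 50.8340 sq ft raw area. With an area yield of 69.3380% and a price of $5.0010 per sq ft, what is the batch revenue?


Raw_total = N * avg_area = 50 * 50.8340 = 2541.7000 sq ft
Finished = Raw_total * yield / 100 = 2541.7000 * 69.3380 / 100 = 1762.3639 sq ft
Value = Finished * price = 1762.3639 * 5.0010 = 8813.5821 $


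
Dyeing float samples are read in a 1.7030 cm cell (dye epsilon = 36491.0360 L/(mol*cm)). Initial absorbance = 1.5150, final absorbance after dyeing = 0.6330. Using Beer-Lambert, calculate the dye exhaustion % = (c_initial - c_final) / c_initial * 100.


c_initial = A_i / (epsilon * l) = 1.5150 / (36491.0360 * 1.7030) = 2.4379e-05 mol/L
c_final = A_f / (epsilon * l) = 0.6330 / (36491.0360 * 1.7030) = 1.0186e-05 mol/L
Exhaustion = (c_initial - c_final) / c_initial * 100 = (2.4379e-05 - 1.0186e-05) / 2.4379e-05 * 100 = 58.2178 %


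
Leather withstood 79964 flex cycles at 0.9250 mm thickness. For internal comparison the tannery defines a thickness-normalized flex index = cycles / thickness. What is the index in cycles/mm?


Formula: Index = cycles / thickness
Substituting: Index = 79964 / 0.9250
Result: 86447.5676 cycles/mm


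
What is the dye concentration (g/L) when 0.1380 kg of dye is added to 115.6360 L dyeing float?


Formula: Conc = dye_mass(kg) / volume(L) * 1000
Substituting: Conc = 0.1380 / 115.6360 * 1000
Result: 1.1934 g/L


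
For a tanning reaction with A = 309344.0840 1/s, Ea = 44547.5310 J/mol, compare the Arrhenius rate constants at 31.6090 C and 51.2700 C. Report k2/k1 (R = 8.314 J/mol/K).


T1 = 31.6090 + 273.15 = 304.7590 K; T2 = 51.2700 + 273.15 = 324.4200 K
k1 = A * exp(-Ea/(R*T1)) = 309344.0840 * exp(-44547.5310/(8.314*304.7590)) = 0.00715934 1/s
k2 = A * exp(-Ea/(R*T2)) = 309344.0840 * exp(-44547.5310/(8.314*324.4200)) = 0.0207786 1/s
k2/k1 = 0.0207786 / 0.00715934 = 2.9023


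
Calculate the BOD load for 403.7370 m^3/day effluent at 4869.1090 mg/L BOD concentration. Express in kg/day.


Formula: BOD_load = volume * conc / 1000
Substituting: BOD_load = 403.7370 * 4869.1090 / 1000
Result: 1965.8395 kg/day


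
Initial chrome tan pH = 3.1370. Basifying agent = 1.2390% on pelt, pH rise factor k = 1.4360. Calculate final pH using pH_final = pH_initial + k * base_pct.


Formula: pH_final = pH_initial + k * base_pct
Substituting: pH_final = 3.1370 + 1.4360 * 1.2390
Result: 4.9162


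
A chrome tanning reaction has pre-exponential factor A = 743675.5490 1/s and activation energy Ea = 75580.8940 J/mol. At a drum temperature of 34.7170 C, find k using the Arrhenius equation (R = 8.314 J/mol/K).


T_K = T_C + 273.15 = 34.7170 + 273.15 = 307.8670 K
exponent = -Ea / (R * T_K) = -75580.8940 / (8.314 * 307.8670) = -29.5283
k = A * exp(exponent) = 743675.5490 * exp(-29.5283) = 1.1153e-07 1/s


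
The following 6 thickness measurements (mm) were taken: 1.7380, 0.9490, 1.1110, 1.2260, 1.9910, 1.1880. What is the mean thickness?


Formula: Average = sum / n
Substituting: Average = 8.2030 / 6
Result: 1.3672 mm


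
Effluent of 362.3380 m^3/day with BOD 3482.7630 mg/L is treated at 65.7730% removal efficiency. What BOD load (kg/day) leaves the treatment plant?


Load_in = volume * conc / 1000 = 362.3380 * 3482.7630 / 1000 = 1261.9374 kg/day
Removed = Load_in * eff / 100 = 1261.9374 * 65.7730 / 100 = 830.0141 kg/day
Load_out = Load_in - Removed = 1261.9374 - 830.0141 = 431.9233 kg/day


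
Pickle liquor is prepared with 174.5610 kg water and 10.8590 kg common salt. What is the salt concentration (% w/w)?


Formula: Conc = salt / (water + salt) * 100
Substituting: Conc = 10.8590 / (174.5610 + 10.8590) * 100
Result: 5.8564 %


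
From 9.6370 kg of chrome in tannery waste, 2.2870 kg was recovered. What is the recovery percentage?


Formula: Recovery = recovered / input * 100
Substituting: Recovery = 2.2870 / 9.6370 * 100
Result: 23.7315 %


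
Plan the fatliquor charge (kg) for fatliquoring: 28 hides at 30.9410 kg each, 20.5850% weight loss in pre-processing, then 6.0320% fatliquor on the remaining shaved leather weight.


Total_raw = N * avg_wt = 28 * 30.9410 = 866.3480 kg
Substrate = Total_raw * (1 - loss/100) = 866.3480 * (1 - 20.5850/100) = 688.0103 kg
Fat = Substrate * pct / 100 = 688.0103 * 6.0320 / 100 = 41.5008 kg


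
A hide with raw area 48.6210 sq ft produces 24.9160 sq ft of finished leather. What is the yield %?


Formula: Yield = finished / raw * 100
Substituting: Yield = 24.9160 / 48.6210 * 100
Result: 51.2453 %


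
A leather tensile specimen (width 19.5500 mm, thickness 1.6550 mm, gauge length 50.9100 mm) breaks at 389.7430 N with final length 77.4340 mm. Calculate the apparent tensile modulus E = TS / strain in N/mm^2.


TS = F / (w * t) = 389.7430 / (19.5500 * 1.6550) = 12.0457 N/mm^2
strain = (Lf - L0) / L0 = (77.4340 - 50.9100) / 50.9100 = 0.5210
E = TS / strain = 12.0457 / 0.5210 = 23.1205 N/mm^2


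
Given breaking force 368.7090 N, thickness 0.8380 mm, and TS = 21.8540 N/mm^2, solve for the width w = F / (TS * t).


Formula: w = F / (TS * t)
Substituting: w = 368.7090 / (21.8540 * 0.8380)
Result: 20.1330 mm


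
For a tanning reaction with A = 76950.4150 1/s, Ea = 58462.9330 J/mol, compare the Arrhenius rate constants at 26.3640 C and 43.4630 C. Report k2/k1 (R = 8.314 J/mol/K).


T1 = 26.3640 + 273.15 = 299.5140 K; T2 = 43.4630 + 273.15 = 316.6130 K
k1 = A * exp(-Ea/(R*T1)) = 76950.4150 * exp(-58462.9330/(8.314*299.5140)) = 4.8981e-06 1/s
k2 = A * exp(-Ea/(R*T2)) = 76950.4150 * exp(-58462.9330/(8.314*316.6130)) = 1.7405e-05 1/s
k2/k1 = 1.7405e-05 / 4.8981e-06 = 3.5535


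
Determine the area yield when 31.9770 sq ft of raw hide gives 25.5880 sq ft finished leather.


Formula: Yield = finished / raw * 100
Substituting: Yield = 25.5880 / 31.9770 * 100
Result: 80.0200 %


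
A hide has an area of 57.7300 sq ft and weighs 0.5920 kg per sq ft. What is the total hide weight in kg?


Formula: Weight = area * weight_per_sqft
Substituting: Weight = 57.7300 * 0.5920
Result: 34.1762 kg


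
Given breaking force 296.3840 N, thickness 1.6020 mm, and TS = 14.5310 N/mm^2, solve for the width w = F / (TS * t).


Formula: w = F / (TS * t)
Substituting: w = 296.3840 / (14.5310 * 1.6020)
Result: 12.7320 mm


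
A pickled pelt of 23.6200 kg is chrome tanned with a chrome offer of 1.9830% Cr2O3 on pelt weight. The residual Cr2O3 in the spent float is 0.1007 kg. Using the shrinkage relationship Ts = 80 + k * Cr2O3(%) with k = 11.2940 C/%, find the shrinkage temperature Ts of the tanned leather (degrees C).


Offered = pelt * offer_pct / 100 = 23.6200 * 1.9830 / 100 = 0.4684 kg
Uptake = offered - residual = 0.4684 - 0.1007 = 0.3677 kg
Cr2O3% on pelt = uptake / pelt * 100 = 0.3677 / 23.6200 * 100 = 1.5567 %
Ts = 80 + k * Cr2O3% = 80 + 11.2940 * 1.5567 = 97.5810 C


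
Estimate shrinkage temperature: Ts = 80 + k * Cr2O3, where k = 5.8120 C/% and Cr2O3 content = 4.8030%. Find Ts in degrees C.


Formula: Ts = 80 + k * Cr2O3
Substituting: Ts = 80 + 5.8120 * 4.8030
Result: 107.9150 C


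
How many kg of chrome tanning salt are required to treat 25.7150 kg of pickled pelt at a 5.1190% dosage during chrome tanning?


Formula: Chrome = substrate * pct / 100
Substituting: Chrome = 25.7150 * 5.1190 / 100
Result: 1.3164 kg


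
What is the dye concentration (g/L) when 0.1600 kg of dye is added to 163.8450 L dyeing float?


Formula: Conc = dye_mass(kg) / volume(L) * 1000
Substituting: Conc = 0.1600 / 163.8450 * 1000
Result: 0.9765 g/L


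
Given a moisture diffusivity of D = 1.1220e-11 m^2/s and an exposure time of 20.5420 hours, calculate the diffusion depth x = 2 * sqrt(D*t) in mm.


t = 20.5420 hr * 3600 = 73951.2000 s
D * t = 1.1220e-11 * 73951.2000 = 8.2973e-07
x = 2 * sqrt(D*t) = 2 * sqrt(8.2973e-07) = 0.00182179 m = 1.8218 mm


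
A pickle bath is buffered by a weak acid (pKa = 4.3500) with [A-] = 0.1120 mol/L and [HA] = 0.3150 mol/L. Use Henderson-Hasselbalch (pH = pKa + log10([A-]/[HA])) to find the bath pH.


ratio = [A-] / [HA] = 0.1120 / 0.3150 = 0.3556
log10(ratio) = -0.4491
pH = pKa + log10(ratio) = 4.3500 - 0.4491 = 3.9009


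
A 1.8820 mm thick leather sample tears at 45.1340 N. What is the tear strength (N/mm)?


Formula: Tear strength = force / thickness
Substituting: Tear strength = 45.1340 / 1.8820
Result: 23.9819 N/mm


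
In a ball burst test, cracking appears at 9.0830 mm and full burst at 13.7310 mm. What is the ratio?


Formula: Ratio = crack / burst
Substituting: Ratio = 9.0830 / 13.7310
Result: 0.6615


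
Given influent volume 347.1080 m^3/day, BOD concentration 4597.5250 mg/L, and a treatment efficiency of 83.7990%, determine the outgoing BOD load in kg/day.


Load_in = volume * conc / 1000 = 347.1080 * 4597.5250 / 1000 = 1595.8377 kg/day
Removed = Load_in * eff / 100 = 1595.8377 * 83.7990 / 100 = 1337.2960 kg/day
Load_out = Load_in - Removed = 1595.8377 - 1337.2960 = 258.5417 kg/day


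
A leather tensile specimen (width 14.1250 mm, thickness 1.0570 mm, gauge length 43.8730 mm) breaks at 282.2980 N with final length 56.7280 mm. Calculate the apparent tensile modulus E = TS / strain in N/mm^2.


TS = F / (w * t) = 282.2980 / (14.1250 * 1.0570) = 18.9079 N/mm^2
strain = (Lf - L0) / L0 = (56.7280 - 43.8730) / 43.8730 = 0.2930
E = TS / strain = 18.9079 / 0.2930 = 64.5312 N/mm^2


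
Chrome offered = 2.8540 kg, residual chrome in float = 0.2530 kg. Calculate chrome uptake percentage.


Formula: Uptake = (offered - residual) / offered * 100
Substituting: Uptake = (2.8540 - 0.2530) / 2.8540 * 100
Result: 91.1352 %


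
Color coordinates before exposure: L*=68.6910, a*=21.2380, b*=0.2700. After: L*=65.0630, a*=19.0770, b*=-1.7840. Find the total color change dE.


dL = -3.6280, da = -2.1610, db = -2.0540
dE = sqrt((-3.6280)^2 + (-2.1610)^2 + (-2.0540)^2) = 4.6959


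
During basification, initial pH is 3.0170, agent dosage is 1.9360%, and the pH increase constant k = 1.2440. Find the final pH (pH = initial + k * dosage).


Formula: pH_final = pH_initial + k * base_pct
Substituting: pH_final = 3.0170 + 1.2440 * 1.9360
Result: 5.4254


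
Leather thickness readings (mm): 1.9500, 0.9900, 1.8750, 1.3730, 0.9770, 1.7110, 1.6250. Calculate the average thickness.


Formula: Average = sum / n
Substituting: Average = 10.5010 / 7
Result: 1.5001 mm


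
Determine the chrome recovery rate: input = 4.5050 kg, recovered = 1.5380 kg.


Formula: Recovery = recovered / input * 100
Substituting: Recovery = 1.5380 / 4.5050 * 100
Result: 34.1398 %


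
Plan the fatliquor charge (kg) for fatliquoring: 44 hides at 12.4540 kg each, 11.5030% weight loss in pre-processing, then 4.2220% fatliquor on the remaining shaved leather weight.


Total_raw = N * avg_wt = 44 * 12.4540 = 547.9760 kg
Substrate = Total_raw * (1 - loss/100) = 547.9760 * (1 - 11.5030/100) = 484.9423 kg
Fat = Substrate * pct / 100 = 484.9423 * 4.2220 / 100 = 20.4743 kg


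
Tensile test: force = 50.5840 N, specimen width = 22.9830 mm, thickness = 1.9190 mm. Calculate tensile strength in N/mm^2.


Formula: TS = force / (width * thickness)
Substituting: TS = 50.5840 / (22.9830 * 1.9190)
Result: 1.1469 N/mm^2


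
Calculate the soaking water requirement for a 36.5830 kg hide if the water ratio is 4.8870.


Formula: Water = hide_weight * ratio
Substituting: Water = 36.5830 * 4.8870
Result: 178.7811 kg


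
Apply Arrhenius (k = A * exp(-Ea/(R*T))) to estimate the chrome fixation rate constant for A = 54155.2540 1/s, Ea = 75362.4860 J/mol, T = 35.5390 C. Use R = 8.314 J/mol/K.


T_K = T_C + 273.15 = 35.5390 + 273.15 = 308.6890 K
exponent = -Ea / (R * T_K) = -75362.4860 / (8.314 * 308.6890) = -29.3646
k = A * exp(exponent) = 54155.2540 * exp(-29.3646) = 9.5666e-09 1/s


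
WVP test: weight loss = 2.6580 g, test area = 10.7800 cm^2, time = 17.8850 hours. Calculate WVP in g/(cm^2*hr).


Formula: WVP = loss / (area * time)
Substituting: WVP = 2.6580 / (10.7800 * 17.8850)
Result: 0.0137863 g/(cm^2*hr)


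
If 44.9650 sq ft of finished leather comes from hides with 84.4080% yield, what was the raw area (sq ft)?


Formula: raw = finished * 100 / yield
Substituting: raw = 44.9650 * 100 / 84.4080
Result: 53.2710 sq ft


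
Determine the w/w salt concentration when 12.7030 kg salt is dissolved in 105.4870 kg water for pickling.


Formula: Conc = salt / (water + salt) * 100
Substituting: Conc = 12.7030 / (105.4870 + 12.7030) * 100
Result: 10.7479 %


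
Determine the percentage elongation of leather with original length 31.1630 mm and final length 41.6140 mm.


Formula: Elongation = (Lf - L0) / L0 * 100
Substituting: Elongation = (41.6140 - 31.1630) / 31.1630 * 100
Result: 33.5366 %


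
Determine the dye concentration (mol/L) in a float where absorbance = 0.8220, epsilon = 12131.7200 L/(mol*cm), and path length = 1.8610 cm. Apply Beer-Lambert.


Formula: c = A / (epsilon * l)
Substituting: c = 0.8220 / (12131.7200 * 1.8610)
Result: 3.6409e-05 mol/L


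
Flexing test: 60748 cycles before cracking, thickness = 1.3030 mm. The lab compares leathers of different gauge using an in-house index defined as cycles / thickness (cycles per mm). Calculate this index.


Formula: Index = cycles / thickness
Substituting: Index = 60748 / 1.3030
Result: 46621.6424 cycles/mm


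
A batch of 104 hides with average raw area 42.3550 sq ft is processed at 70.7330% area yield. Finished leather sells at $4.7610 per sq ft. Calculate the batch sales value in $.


Raw_total = N * avg_area = 104 * 42.3550 = 4404.9200 sq ft
Finished = Raw_total * yield / 100 = 4404.9200 * 70.7330 / 100 = 3115.7321 sq ft
Value = Finished * price = 3115.7321 * 4.7610 = 14834.0004 $


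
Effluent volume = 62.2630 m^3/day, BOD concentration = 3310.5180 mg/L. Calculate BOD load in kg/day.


Formula: BOD_load = volume * conc / 1000
Substituting: BOD_load = 62.2630 * 3310.5180 / 1000
Result: 206.1228 kg/day


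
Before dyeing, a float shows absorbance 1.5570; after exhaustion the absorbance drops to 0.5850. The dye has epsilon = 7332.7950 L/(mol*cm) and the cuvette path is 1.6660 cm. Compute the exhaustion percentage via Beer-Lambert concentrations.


c_initial = A_i / (epsilon * l) = 1.5570 / (7332.7950 * 1.6660) = 1.2745e-04 mol/L
c_final = A_f / (epsilon * l) = 0.5850 / (7332.7950 * 1.6660) = 4.7886e-05 mol/L
Exhaustion = (c_initial - c_final) / c_initial * 100 = (1.2745e-04 - 4.7886e-05) / 1.2745e-04 * 100 = 62.4277 %


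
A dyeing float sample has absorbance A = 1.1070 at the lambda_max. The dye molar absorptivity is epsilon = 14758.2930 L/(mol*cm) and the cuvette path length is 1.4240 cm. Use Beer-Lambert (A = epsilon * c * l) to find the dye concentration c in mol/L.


Formula: c = A / (epsilon * l)
Substituting: c = 1.1070 / (14758.2930 * 1.4240)
Result: 5.2675e-05 mol/L


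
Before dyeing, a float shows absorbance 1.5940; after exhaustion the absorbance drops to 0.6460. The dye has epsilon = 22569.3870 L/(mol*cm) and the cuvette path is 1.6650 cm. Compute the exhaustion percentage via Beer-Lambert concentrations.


c_initial = A_i / (epsilon * l) = 1.5940 / (22569.3870 * 1.6650) = 4.2418e-05 mol/L
c_final = A_f / (epsilon * l) = 0.6460 / (22569.3870 * 1.6650) = 1.7191e-05 mol/L
Exhaustion = (c_initial - c_final) / c_initial * 100 = (4.2418e-05 - 1.7191e-05) / 4.2418e-05 * 100 = 59.4730 %


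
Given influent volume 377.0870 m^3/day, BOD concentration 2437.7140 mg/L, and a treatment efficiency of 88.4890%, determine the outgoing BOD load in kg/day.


Load_in = volume * conc / 1000 = 377.0870 * 2437.7140 / 1000 = 919.2303 kg/day
Removed = Load_in * eff / 100 = 919.2303 * 88.4890 / 100 = 813.4177 kg/day
Load_out = Load_in - Removed = 919.2303 - 813.4177 = 105.8126 kg/day


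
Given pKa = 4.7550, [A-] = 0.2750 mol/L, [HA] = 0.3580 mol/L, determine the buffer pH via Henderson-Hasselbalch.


ratio = [A-] / [HA] = 0.2750 / 0.3580 = 0.7682
log10(ratio) = -0.1146
pH = pKa + log10(ratio) = 4.7550 - 0.1146 = 4.6404


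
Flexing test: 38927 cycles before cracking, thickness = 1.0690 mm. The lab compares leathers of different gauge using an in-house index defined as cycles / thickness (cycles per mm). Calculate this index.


Formula: Index = cycles / thickness
Substituting: Index = 38927 / 1.0690
Result: 36414.4060 cycles/mm


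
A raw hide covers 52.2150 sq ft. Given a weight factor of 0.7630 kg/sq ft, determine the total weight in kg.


Formula: Weight = area * weight_per_sqft
Substituting: Weight = 52.2150 * 0.7630
Result: 39.8400 kg


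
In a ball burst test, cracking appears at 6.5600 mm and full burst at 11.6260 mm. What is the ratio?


Formula: Ratio = crack / burst
Substituting: Ratio = 6.5600 / 11.6260
Result: 0.5643


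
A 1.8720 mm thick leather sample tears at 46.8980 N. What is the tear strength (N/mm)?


Formula: Tear strength = force / thickness
Substituting: Tear strength = 46.8980 / 1.8720
Result: 25.0524 N/mm


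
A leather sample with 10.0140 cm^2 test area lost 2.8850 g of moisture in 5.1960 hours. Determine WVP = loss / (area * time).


Formula: WVP = loss / (area * time)
Substituting: WVP = 2.8850 / (10.0140 * 5.1960)
Result: 0.0554459 g/(cm^2*hr)


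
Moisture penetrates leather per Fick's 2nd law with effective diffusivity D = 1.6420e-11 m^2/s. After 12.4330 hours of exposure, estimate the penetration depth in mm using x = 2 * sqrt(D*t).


t = 12.4330 hr * 3600 = 44758.8000 s
D * t = 1.6420e-11 * 44758.8000 = 7.3494e-07
x = 2 * sqrt(D*t) = 2 * sqrt(7.3494e-07) = 0.00171457 m = 1.7146 mm


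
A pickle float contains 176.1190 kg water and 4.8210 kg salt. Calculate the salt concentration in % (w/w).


Formula: Conc = salt / (water + salt) * 100
Substituting: Conc = 4.8210 / (176.1190 + 4.8210) * 100
Result: 2.6644 %


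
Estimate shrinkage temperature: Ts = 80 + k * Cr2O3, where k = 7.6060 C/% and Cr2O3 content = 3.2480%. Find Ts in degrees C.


Formula: Ts = 80 + k * Cr2O3
Substituting: Ts = 80 + 7.6060 * 3.2480
Result: 104.7043 C


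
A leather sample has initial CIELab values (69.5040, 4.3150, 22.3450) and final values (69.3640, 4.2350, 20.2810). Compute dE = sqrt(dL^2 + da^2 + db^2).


dL = -0.1400, da = -0.08, db = -2.0640
dE = sqrt((-0.1400)^2 + (-0.08)^2 + (-2.0640)^2) = 2.0703


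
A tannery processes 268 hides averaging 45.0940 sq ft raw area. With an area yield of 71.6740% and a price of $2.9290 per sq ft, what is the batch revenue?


Raw_total = N * avg_area = 268 * 45.0940 = 12085.1920 sq ft
Finished = Raw_total * yield / 100 = 12085.1920 * 71.6740 / 100 = 8661.9405 sq ft
Value = Finished * price = 8661.9405 * 2.9290 = 25370.8238 $


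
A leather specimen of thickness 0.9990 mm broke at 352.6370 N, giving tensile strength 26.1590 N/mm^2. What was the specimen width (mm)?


Formula: w = F / (TS * t)
Substituting: w = 352.6370 / (26.1590 * 0.9990)
Result: 13.4940 mm


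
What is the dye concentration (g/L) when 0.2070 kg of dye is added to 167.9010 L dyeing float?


Formula: Conc = dye_mass(kg) / volume(L) * 1000
Substituting: Conc = 0.2070 / 167.9010 * 1000
Result: 1.2329 g/L


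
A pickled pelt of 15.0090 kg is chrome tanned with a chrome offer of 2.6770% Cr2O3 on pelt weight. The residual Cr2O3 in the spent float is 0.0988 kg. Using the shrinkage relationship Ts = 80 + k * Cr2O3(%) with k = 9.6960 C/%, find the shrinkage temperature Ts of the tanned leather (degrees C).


Offered = pelt * offer_pct / 100 = 15.0090 * 2.6770 / 100 = 0.4018 kg
Uptake = offered - residual = 0.4018 - 0.0988 = 0.3030 kg
Cr2O3% on pelt = uptake / pelt * 100 = 0.3030 / 15.0090 * 100 = 2.0187 %
Ts = 80 + k * Cr2O3% = 80 + 9.6960 * 2.0187 = 99.5736 C


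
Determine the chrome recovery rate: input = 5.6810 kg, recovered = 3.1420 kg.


Formula: Recovery = recovered / input * 100
Substituting: Recovery = 3.1420 / 5.6810 * 100
Result: 55.3072 %


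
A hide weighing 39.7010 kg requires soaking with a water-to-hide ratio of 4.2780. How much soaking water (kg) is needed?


Formula: Water = hide_weight * ratio
Substituting: Water = 39.7010 * 4.2780
Result: 169.8409 kg


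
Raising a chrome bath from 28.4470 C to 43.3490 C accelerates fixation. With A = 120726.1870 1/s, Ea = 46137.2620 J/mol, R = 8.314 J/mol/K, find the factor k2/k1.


T1 = 28.4470 + 273.15 = 301.5970 K; T2 = 43.3490 + 273.15 = 316.4990 K
k1 = A * exp(-Ea/(R*T1)) = 120726.1870 * exp(-46137.2620/(8.314*301.5970)) = 0.00123265 1/s
k2 = A * exp(-Ea/(R*T2)) = 120726.1870 * exp(-46137.2620/(8.314*316.4990)) = 0.00293146 1/s
k2/k1 = 0.00293146 / 0.00123265 = 2.3782


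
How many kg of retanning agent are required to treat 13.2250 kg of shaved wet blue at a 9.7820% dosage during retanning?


Formula: Retan = substrate * pct / 100
Substituting: Retan = 13.2250 * 9.7820 / 100
Result: 1.2937 kg


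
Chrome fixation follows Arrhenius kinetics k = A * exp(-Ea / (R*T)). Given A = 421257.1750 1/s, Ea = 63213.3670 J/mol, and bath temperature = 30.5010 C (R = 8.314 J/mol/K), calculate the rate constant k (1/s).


T_K = T_C + 273.15 = 30.5010 + 273.15 = 303.6510 K
exponent = -Ea / (R * T_K) = -63213.3670 / (8.314 * 303.6510) = -25.0394
k = A * exp(exponent) = 421257.1750 * exp(-25.0394) = 5.6243e-06 1/s


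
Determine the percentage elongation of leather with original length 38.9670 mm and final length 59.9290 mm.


Formula: Elongation = (Lf - L0) / L0 * 100
Substituting: Elongation = (59.9290 - 38.9670) / 38.9670 * 100
Result: 53.7942 %


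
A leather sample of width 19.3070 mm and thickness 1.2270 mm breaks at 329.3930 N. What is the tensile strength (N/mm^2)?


Formula: TS = force / (width * thickness)
Substituting: TS = 329.3930 / (19.3070 * 1.2270)
Result: 13.9045 N/mm^2


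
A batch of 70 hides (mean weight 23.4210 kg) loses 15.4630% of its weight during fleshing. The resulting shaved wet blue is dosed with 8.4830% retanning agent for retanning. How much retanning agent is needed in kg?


Total_raw = N * avg_wt = 70 * 23.4210 = 1639.4700 kg
Substrate = Total_raw * (1 - loss/100) = 1639.4700 * (1 - 15.4630/100) = 1385.9588 kg
Retan = Substrate * pct / 100 = 1385.9588 * 8.4830 / 100 = 117.5709 kg


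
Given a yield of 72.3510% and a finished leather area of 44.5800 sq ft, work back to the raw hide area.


Formula: raw = finished * 100 / yield
Substituting: raw = 44.5800 * 100 / 72.3510
Result: 61.6163 sq ft


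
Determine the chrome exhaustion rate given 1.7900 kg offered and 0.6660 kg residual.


Formula: Uptake = (offered - residual) / offered * 100
Substituting: Uptake = (1.7900 - 0.6660) / 1.7900 * 100
Result: 62.7933 %


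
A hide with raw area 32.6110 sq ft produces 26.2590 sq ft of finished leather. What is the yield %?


Formula: Yield = finished / raw * 100
Substituting: Yield = 26.2590 / 32.6110 * 100
Result: 80.5219 %


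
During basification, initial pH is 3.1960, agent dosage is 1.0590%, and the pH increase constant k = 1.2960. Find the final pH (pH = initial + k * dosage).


Formula: pH_final = pH_initial + k * base_pct
Substituting: pH_final = 3.1960 + 1.2960 * 1.0590
Result: 4.5685


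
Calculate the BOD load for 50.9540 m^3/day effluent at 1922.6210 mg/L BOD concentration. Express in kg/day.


Formula: BOD_load = volume * conc / 1000
Substituting: BOD_load = 50.9540 * 1922.6210 / 1000
Result: 97.9652 kg/day


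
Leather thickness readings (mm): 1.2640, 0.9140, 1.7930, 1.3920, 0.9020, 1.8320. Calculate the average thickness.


Formula: Average = sum / n
Substituting: Average = 8.0970 / 6
Result: 1.3495 mm


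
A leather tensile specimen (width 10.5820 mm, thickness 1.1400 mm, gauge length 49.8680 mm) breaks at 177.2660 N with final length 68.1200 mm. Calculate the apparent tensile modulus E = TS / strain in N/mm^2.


TS = F / (w * t) = 177.2660 / (10.5820 * 1.1400) = 14.6944 N/mm^2
strain = (Lf - L0) / L0 = (68.1200 - 49.8680) / 49.8680 = 0.3660
E = TS / strain = 14.6944 / 0.3660 = 40.1480 N/mm^2


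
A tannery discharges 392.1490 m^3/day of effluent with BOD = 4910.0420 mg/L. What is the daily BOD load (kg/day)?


Formula: BOD_load = volume * conc / 1000
Substituting: BOD_load = 392.1490 * 4910.0420 / 1000
Result: 1925.4681 kg/day


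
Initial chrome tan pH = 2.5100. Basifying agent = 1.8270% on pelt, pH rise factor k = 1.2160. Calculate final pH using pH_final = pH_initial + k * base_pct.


Formula: pH_final = pH_initial + k * base_pct
Substituting: pH_final = 2.5100 + 1.2160 * 1.8270
Result: 4.7316


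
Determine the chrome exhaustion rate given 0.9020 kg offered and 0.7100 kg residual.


Formula: Uptake = (offered - residual) / offered * 100
Substituting: Uptake = (0.9020 - 0.7100) / 0.9020 * 100
Result: 21.2860 %


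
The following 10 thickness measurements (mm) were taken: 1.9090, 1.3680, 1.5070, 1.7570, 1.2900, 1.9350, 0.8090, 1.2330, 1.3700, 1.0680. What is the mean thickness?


Formula: Average = sum / n
Substituting: Average = 14.2460 / 10
Result: 1.4246 mm


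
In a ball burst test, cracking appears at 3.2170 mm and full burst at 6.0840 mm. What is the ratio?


Formula: Ratio = crack / burst
Substituting: Ratio = 3.2170 / 6.0840
Result: 0.5288


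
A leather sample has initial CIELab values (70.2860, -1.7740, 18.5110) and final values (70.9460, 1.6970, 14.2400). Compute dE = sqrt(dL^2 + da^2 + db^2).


dL = 0.6600, da = 3.4710, db = -4.2710
dE = sqrt(0.6600^2 + 3.4710^2 + (-4.2710)^2) = 5.5430


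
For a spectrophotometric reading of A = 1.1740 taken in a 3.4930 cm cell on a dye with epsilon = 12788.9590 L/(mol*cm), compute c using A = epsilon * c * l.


Formula: c = A / (epsilon * l)
Substituting: c = 1.1740 / (12788.9590 * 3.4930)
Result: 2.6281e-05 mol/L


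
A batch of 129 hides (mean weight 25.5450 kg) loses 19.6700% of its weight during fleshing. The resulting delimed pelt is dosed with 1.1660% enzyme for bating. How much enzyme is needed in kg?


Total_raw = N * avg_wt = 129 * 25.5450 = 3295.3050 kg
Substrate = Total_raw * (1 - loss/100) = 3295.3050 * (1 - 19.6700/100) = 2647.1185 kg
Enzyme = Substrate * pct / 100 = 2647.1185 * 1.1660 / 100 = 30.8654 kg


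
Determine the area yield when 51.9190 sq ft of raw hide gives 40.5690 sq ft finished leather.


Formula: Yield = finished / raw * 100
Substituting: Yield = 40.5690 / 51.9190 * 100
Result: 78.1390 %


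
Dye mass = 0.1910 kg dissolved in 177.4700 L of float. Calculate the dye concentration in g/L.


Formula: Conc = dye_mass(kg) / volume(L) * 1000
Substituting: Conc = 0.1910 / 177.4700 * 1000
Result: 1.0762 g/L


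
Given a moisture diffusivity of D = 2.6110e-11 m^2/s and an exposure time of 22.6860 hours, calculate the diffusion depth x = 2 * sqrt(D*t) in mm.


t = 22.6860 hr * 3600 = 81669.6000 s
D * t = 2.6110e-11 * 81669.6000 = 2.1324e-06
x = 2 * sqrt(D*t) = 2 * sqrt(2.1324e-06) = 0.00292054 m = 2.9205 mm


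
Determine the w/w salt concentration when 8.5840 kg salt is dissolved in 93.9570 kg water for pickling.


Formula: Conc = salt / (water + salt) * 100
Substituting: Conc = 8.5840 / (93.9570 + 8.5840) * 100
Result: 8.3713 %


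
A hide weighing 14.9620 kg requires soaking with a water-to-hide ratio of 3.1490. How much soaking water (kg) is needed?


Formula: Water = hide_weight * ratio
Substituting: Water = 14.9620 * 3.1490
Result: 47.1153 kg


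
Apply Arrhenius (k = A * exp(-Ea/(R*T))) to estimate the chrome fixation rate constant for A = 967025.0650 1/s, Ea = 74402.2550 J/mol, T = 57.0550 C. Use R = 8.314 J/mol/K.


T_K = T_C + 273.15 = 57.0550 + 273.15 = 330.2050 K
exponent = -Ea / (R * T_K) = -74402.2550 / (8.314 * 330.2050) = -27.1014
k = A * exp(exponent) = 967025.0650 * exp(-27.1014) = 1.6422e-06 1/s


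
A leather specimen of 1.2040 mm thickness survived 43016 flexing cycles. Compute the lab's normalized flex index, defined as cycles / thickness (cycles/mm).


Formula: Index = cycles / thickness
Substituting: Index = 43016 / 1.2040
Result: 35727.5748 cycles/mm


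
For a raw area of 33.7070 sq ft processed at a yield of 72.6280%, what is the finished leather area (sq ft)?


Formula: finished = raw * yield / 100
Substituting: finished = 33.7070 * 72.6280 / 100
Result: 24.4807 sq ft


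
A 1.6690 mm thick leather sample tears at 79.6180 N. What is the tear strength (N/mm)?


Formula: Tear strength = force / thickness
Substituting: Tear strength = 79.6180 / 1.6690
Result: 47.7040 N/mm


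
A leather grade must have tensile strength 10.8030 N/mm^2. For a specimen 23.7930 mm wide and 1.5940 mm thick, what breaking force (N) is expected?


Formula: F = TS * w * t
Substituting: F = 10.8030 * 23.7930 * 1.5940
Result: 409.7150 N


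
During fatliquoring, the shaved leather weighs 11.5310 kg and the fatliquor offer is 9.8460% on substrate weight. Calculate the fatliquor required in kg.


Formula: Fat = substrate * pct / 100
Substituting: Fat = 11.5310 * 9.8460 / 100
Result: 1.1353 kg


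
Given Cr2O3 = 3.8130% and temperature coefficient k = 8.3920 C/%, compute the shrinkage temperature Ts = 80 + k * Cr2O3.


Formula: Ts = 80 + k * Cr2O3
Substituting: Ts = 80 + 8.3920 * 3.8130
Result: 111.9987 C


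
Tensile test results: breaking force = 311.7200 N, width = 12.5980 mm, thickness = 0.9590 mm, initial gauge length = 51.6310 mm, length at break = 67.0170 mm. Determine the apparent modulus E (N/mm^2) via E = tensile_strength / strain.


TS = F / (w * t) = 311.7200 / (12.5980 * 0.9590) = 25.8015 N/mm^2
strain = (Lf - L0) / L0 = (67.0170 - 51.6310) / 51.6310 = 0.2980
E = TS / strain = 25.8015 / 0.2980 = 86.5823 N/mm^2


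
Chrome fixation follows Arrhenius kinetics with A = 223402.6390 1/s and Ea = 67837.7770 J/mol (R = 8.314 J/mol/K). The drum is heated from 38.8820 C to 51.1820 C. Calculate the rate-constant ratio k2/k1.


T1 = 38.8820 + 273.15 = 312.0320 K; T2 = 51.1820 + 273.15 = 324.3320 K
k1 = A * exp(-Ea/(R*T1)) = 223402.6390 * exp(-67837.7770/(8.314*312.0320)) = 9.8295e-07 1/s
k2 = A * exp(-Ea/(R*T2)) = 223402.6390 * exp(-67837.7770/(8.314*324.3320)) = 2.6498e-06 1/s
k2/k1 = 2.6498e-06 / 9.8295e-07 = 2.6958


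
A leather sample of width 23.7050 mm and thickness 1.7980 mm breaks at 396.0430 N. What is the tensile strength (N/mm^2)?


Formula: TS = force / (width * thickness)
Substituting: TS = 396.0430 / (23.7050 * 1.7980)
Result: 9.2921 N/mm^2


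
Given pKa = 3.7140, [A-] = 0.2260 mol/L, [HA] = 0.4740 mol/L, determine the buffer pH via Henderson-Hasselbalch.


ratio = [A-] / [HA] = 0.2260 / 0.4740 = 0.4768
log10(ratio) = -0.3217
pH = pKa + log10(ratio) = 3.7140 - 0.3217 = 3.3923


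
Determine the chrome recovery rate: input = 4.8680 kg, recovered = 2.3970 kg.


Formula: Recovery = recovered / input * 100
Substituting: Recovery = 2.3970 / 4.8680 * 100
Result: 49.2399 %


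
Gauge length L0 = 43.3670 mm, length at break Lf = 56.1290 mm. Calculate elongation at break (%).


Formula: Elongation = (Lf - L0) / L0 * 100
Substituting: Elongation = (56.1290 - 43.3670) / 43.3670 * 100
Result: 29.4279 %


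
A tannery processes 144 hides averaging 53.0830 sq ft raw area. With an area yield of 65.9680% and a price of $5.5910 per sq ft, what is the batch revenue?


Raw_total = N * avg_area = 144 * 53.0830 = 7643.9520 sq ft
Finished = Raw_total * yield / 100 = 7643.9520 * 65.9680 / 100 = 5042.5623 sq ft
Value = Finished * price = 5042.5623 * 5.5910 = 28192.9656 $


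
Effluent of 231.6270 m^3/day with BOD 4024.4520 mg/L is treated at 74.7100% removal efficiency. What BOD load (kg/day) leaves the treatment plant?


Load_in = volume * conc / 1000 = 231.6270 * 4024.4520 / 1000 = 932.1717 kg/day
Removed = Load_in * eff / 100 = 932.1717 * 74.7100 / 100 = 696.4255 kg/day
Load_out = Load_in - Removed = 932.1717 - 696.4255 = 235.7462 kg/day


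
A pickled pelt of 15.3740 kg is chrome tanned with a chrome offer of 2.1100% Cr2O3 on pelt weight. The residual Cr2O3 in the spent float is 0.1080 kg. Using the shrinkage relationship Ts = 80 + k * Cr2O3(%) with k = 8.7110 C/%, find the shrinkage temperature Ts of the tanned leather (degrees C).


Offered = pelt * offer_pct / 100 = 15.3740 * 2.1100 / 100 = 0.3244 kg
Uptake = offered - residual = 0.3244 - 0.1080 = 0.2164 kg
Cr2O3% on pelt = uptake / pelt * 100 = 0.2164 / 15.3740 * 100 = 1.4075 %
Ts = 80 + k * Cr2O3% = 80 + 8.7110 * 1.4075 = 92.2609 C


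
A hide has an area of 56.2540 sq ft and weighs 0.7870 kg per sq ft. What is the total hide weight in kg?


Formula: Weight = area * weight_per_sqft
Substituting: Weight = 56.2540 * 0.7870
Result: 44.2719 kg


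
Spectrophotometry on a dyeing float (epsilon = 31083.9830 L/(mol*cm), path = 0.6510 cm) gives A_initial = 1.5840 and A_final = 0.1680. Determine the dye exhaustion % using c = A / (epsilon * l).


c_initial = A_i / (epsilon * l) = 1.5840 / (31083.9830 * 0.6510) = 7.8278e-05 mol/L
c_final = A_f / (epsilon * l) = 0.1680 / (31083.9830 * 0.6510) = 8.3022e-06 mol/L
Exhaustion = (c_initial - c_final) / c_initial * 100 = (7.8278e-05 - 8.3022e-06) / 7.8278e-05 * 100 = 89.3939 %


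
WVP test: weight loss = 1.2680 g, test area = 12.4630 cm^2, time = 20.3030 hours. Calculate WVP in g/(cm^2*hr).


Formula: WVP = loss / (area * time)
Substituting: WVP = 1.2680 / (12.4630 * 20.3030)
Result: 0.00501114 g/(cm^2*hr)


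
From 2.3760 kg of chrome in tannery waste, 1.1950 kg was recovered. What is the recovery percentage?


Formula: Recovery = recovered / input * 100
Substituting: Recovery = 1.1950 / 2.3760 * 100
Result: 50.2946 %


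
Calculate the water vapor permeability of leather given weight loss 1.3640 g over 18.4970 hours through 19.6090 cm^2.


Formula: WVP = loss / (area * time)
Substituting: WVP = 1.3640 / (19.6090 * 18.4970)
Result: 0.0037606 g/(cm^2*hr)


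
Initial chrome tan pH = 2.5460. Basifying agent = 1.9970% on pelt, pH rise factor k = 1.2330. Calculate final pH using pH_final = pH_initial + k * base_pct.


Formula: pH_final = pH_initial + k * base_pct
Substituting: pH_final = 2.5460 + 1.2330 * 1.9970
Result: 5.0083


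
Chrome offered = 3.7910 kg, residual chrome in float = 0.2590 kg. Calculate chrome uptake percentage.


Formula: Uptake = (offered - residual) / offered * 100
Substituting: Uptake = (3.7910 - 0.2590) / 3.7910 * 100
Result: 93.1680 %


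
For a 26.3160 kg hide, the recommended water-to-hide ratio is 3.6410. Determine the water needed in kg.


Formula: Water = hide_weight * ratio
Substituting: Water = 26.3160 * 3.6410
Result: 95.8166 kg


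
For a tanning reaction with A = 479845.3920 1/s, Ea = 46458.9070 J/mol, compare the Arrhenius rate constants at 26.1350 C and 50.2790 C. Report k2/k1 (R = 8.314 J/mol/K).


T1 = 26.1350 + 273.15 = 299.2850 K; T2 = 50.2790 + 273.15 = 323.4290 K
k1 = A * exp(-Ea/(R*T1)) = 479845.3920 * exp(-46458.9070/(8.314*299.2850)) = 0.00373481 1/s
k2 = A * exp(-Ea/(R*T2)) = 479845.3920 * exp(-46458.9070/(8.314*323.4290)) = 0.015052 1/s
k2/k1 = 0.015052 / 0.00373481 = 4.0302


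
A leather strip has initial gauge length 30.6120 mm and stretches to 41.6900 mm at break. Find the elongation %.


Formula: Elongation = (Lf - L0) / L0 * 100
Substituting: Elongation = (41.6900 - 30.6120) / 30.6120 * 100
Result: 36.1884 %


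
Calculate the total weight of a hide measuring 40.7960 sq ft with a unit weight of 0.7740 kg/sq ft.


Formula: Weight = area * weight_per_sqft
Substituting: Weight = 40.7960 * 0.7740
Result: 31.5761 kg


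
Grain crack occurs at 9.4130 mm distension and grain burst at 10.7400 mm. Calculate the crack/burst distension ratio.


Formula: Ratio = crack / burst
Substituting: Ratio = 9.4130 / 10.7400
Result: 0.8764


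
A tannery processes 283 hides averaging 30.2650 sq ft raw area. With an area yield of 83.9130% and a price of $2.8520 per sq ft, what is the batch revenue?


Raw_total = N * avg_area = 283 * 30.2650 = 8564.9950 sq ft
Finished = Raw_total * yield / 100 = 8564.9950 * 83.9130 / 100 = 7187.1443 sq ft
Value = Finished * price = 7187.1443 * 2.8520 = 20497.7354 $


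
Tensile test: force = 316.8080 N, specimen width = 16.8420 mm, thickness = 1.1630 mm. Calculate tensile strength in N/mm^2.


Formula: TS = force / (width * thickness)
Substituting: TS = 316.8080 / (16.8420 * 1.1630)
Result: 16.1742 N/mm^2


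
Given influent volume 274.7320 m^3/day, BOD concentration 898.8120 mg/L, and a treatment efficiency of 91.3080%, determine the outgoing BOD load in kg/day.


Load_in = volume * conc / 1000 = 274.7320 * 898.8120 / 1000 = 246.9324 kg/day
Removed = Load_in * eff / 100 = 246.9324 * 91.3080 / 100 = 225.4691 kg/day
Load_out = Load_in - Removed = 246.9324 - 225.4691 = 21.4634 kg/day


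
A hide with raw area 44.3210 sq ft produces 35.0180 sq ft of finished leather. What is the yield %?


Formula: Yield = finished / raw * 100
Substituting: Yield = 35.0180 / 44.3210 * 100
Result: 79.0100 %


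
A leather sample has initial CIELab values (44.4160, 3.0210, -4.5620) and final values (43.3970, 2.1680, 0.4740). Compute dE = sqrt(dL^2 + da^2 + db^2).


dL = -1.0190, da = -0.8530, db = 5.0360
dE = sqrt((-1.0190)^2 + (-0.8530)^2 + 5.0360^2) = 5.2084
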